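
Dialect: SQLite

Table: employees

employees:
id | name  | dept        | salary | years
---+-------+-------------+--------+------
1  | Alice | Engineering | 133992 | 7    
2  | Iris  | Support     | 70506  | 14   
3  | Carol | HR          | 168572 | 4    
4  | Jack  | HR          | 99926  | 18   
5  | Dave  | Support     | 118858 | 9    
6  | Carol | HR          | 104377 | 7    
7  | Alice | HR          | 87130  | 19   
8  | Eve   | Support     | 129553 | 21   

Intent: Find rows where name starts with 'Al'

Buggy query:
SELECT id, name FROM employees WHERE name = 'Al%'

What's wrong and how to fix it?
Bug: Wildcards only work with LIKE; '=' treats '%' as a literal character

Fix: Replace '=' with LIKE so 'Al%' is treated as a pattern

Corrected query:
SELECT id, name FROM employees WHERE name LIKE 'Al%'

Result:
id | name 
---+------
1  | Alice
7  | Alice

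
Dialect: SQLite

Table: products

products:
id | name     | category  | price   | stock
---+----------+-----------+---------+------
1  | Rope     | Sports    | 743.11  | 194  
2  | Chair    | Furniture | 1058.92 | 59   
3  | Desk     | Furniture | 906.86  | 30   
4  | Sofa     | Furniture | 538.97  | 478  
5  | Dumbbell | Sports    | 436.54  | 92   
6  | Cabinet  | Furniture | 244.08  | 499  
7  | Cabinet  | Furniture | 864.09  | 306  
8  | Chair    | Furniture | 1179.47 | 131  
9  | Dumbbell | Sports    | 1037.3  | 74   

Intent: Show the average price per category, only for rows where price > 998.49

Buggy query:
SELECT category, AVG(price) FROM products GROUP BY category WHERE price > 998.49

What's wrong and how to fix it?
Bug: WHERE cannot follow GROUP BY

Fix: Move the WHERE clause before GROUP BY

Corrected query:
SELECT category, AVG(price) FROM products WHERE price > 998.49 GROUP BY category

Result:
category  | AVG(price)
----------+-----------
Furniture | 1119.195  
Sports    | 1037.3    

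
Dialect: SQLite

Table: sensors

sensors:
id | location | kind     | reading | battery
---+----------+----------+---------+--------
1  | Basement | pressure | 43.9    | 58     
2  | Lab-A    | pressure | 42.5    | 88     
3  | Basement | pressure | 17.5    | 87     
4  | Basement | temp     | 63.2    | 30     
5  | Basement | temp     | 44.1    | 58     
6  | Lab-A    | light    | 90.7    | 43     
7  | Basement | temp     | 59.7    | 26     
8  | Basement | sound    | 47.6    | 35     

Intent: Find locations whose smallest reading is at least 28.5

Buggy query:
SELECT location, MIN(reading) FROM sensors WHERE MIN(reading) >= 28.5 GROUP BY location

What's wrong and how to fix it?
Bug: Aggregates like MIN are computed per group after WHERE runs

Fix: Use HAVING for the per-group MIN condition

Corrected query:
SELECT location, MIN(reading) FROM sensors GROUP BY location HAVING MIN(reading) >= 28.5

Result:
location | MIN(reading)
---------+-------------
Lab-A    | 42.5        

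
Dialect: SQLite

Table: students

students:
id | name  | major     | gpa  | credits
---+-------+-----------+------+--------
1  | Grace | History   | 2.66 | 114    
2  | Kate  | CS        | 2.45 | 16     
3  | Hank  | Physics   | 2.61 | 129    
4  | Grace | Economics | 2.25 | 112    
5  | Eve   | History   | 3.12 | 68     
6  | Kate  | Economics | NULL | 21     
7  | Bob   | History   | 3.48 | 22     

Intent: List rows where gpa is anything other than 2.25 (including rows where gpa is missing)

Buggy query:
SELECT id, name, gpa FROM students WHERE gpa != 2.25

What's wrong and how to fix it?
Bug: 'gpa != 2.25' is unknown when gpa is NULL, so NULL rows are silently excluded

Fix: Handle NULL separately with IS NULL alongside the inequality

Corrected query:
SELECT id, name, gpa FROM students WHERE gpa != 2.25 OR gpa IS NULL

Result:
id | name  | gpa 
---+-------+-----
1  | Grace | 2.66
2  | Kate  | 2.45
3  | Hank  | 2.61
5  | Eve   | 3.12
6  | Kate  | NULL
7  | Bob   | 3.48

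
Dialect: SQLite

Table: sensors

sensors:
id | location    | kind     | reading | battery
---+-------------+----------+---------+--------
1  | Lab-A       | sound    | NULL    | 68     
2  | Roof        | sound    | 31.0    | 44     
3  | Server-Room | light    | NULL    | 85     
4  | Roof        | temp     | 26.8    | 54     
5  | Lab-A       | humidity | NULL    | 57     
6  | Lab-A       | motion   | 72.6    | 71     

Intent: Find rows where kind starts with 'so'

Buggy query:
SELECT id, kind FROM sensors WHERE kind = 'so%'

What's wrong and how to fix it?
Bug: '=' compares the literal string including the % character; pattern matching needs LIKE

Fix: Use LIKE for wildcard pattern matching

Corrected query:
SELECT id, kind FROM sensors WHERE kind LIKE 'so%'

Result:
id | kind 
---+------
1  | sound
2  | sound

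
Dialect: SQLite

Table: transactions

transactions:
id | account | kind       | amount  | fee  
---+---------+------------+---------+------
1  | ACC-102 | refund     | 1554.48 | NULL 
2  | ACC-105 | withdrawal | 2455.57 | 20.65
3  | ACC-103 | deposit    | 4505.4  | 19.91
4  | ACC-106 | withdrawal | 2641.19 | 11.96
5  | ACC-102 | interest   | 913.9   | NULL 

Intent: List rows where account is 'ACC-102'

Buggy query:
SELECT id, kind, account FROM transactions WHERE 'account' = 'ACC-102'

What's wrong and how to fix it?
Bug: Single quotes denote string literals in SQL; the column name is being compared as a constant string

Fix: Reference the column as account without single quotes

Corrected query:
SELECT id, kind, account FROM transactions WHERE account = 'ACC-102'

Result:
id | kind     | account
---+----------+--------
1  | refund   | ACC-102
5  | interest | ACC-102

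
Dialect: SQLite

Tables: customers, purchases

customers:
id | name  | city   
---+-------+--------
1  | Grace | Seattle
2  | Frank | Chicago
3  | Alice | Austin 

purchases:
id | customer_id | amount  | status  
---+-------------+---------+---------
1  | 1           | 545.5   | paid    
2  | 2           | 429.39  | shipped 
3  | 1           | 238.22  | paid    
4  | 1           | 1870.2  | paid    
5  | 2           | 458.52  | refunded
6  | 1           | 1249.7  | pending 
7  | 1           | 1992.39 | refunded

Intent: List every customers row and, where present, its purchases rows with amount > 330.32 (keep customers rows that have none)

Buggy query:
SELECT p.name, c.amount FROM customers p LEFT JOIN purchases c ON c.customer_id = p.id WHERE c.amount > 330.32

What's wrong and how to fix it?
Bug: A WHERE condition on the right-hand table after LEFT JOIN drops unmatched parents

Fix: Move the right-table condition into the ON clause so unmatched parents are kept

Corrected query:
SELECT p.name, c.amount FROM customers p LEFT JOIN purchases c ON c.customer_id = p.id AND c.amount > 330.32

Result:
name  | amount 
------+--------
Grace | 545.5  
Grace | 1249.7 
Grace | 1870.2 
Grace | 1992.39
Frank | 429.39 
Frank | 458.52 
Alice | NULL   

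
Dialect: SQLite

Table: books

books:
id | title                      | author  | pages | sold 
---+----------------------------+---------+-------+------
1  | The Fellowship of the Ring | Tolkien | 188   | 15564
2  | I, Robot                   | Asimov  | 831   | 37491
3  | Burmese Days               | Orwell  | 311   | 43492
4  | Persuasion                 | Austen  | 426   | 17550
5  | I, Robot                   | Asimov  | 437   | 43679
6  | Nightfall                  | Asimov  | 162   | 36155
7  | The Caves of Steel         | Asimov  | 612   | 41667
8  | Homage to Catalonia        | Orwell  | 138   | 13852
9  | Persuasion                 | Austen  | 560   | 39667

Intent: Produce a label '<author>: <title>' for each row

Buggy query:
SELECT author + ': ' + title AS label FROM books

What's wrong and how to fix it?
Bug: '+' is numeric addition; on text columns SQLite converts them to 0 instead of concatenating

Fix: Use the || operator for string concatenation

Corrected query:
SELECT author || ': ' || title AS label FROM books

Result:
label                              
-----------------------------------
Tolkien: The Fellowship of the Ring
Asimov: I, Robot                   
Orwell: Burmese Days               
Austen: Persuasion                 
Asimov: I, Robot                   
Asimov: Nightfall                  
Asimov: The Caves of Steel         
Orwell: Homage to Catalonia        
Austen: Persuasion                 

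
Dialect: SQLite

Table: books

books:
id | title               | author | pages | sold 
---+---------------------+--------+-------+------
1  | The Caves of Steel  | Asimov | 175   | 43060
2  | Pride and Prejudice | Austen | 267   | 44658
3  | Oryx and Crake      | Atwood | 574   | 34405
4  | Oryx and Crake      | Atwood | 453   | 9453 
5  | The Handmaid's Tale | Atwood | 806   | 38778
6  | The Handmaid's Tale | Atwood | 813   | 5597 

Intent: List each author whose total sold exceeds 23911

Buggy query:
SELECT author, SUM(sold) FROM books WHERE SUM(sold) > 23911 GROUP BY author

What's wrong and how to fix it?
Bug: Aggregate functions cannot appear in a WHERE clause

Fix: Move the aggregate condition to a HAVING clause

Corrected query:
SELECT author, SUM(sold) FROM books GROUP BY author HAVING SUM(sold) > 23911

Result:
author | SUM(sold)
-------+----------
Asimov | 43060    
Atwood | 88233    
Austen | 44658    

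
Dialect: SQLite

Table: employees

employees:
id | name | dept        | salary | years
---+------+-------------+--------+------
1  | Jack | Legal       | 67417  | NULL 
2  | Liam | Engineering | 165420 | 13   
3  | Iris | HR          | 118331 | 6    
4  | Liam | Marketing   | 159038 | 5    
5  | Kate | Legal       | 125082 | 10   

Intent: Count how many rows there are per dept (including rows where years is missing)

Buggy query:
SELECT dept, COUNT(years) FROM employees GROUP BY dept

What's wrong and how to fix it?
Bug: COUNT(years) skips NULLs, so groups with missing years are undercounted

Fix: Use COUNT(*) to count all rows regardless of NULL

Corrected query:
SELECT dept, COUNT(*) FROM employees GROUP BY dept

Result:
dept        | COUNT(*)
------------+---------
Engineering | 1       
HR          | 1       
Legal       | 2       
Marketing   | 1       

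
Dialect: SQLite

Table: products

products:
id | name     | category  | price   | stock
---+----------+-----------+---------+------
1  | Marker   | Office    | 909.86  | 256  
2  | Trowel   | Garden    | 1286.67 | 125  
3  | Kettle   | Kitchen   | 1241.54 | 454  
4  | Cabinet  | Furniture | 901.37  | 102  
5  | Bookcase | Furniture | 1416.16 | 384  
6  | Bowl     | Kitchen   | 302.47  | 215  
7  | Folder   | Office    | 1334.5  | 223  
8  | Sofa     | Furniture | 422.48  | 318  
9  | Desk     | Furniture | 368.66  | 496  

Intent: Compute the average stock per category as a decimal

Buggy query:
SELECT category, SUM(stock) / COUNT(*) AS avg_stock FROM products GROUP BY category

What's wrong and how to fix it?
Bug: SUM(stock) and COUNT(*) are both integers; the division truncates the fractional part

Fix: Cast one side to REAL so the division keeps the fractional part

Corrected query:
SELECT category, SUM(stock) * 1.0 / COUNT(*) AS avg_stock FROM products GROUP BY category

Result:
category  | avg_stock
----------+----------
Furniture | 325      
Garden    | 125      
Kitchen   | 334.5    
Office    | 239.5    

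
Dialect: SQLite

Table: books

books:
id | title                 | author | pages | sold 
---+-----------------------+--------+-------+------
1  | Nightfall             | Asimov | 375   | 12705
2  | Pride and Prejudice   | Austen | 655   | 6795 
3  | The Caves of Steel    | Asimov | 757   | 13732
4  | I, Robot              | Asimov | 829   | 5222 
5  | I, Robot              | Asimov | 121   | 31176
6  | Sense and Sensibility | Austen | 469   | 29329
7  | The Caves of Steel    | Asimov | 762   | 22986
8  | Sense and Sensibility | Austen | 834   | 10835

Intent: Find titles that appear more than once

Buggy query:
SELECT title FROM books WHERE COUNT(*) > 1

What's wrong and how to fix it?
Bug: WHERE can't reference COUNT(*); aggregates are computed after WHERE

Fix: Group first, then use HAVING for the count condition

Corrected query:
SELECT title FROM books GROUP BY title HAVING COUNT(*) > 1

Result:
title                
---------------------
I, Robot             
Sense and Sensibility
The Caves of Steel   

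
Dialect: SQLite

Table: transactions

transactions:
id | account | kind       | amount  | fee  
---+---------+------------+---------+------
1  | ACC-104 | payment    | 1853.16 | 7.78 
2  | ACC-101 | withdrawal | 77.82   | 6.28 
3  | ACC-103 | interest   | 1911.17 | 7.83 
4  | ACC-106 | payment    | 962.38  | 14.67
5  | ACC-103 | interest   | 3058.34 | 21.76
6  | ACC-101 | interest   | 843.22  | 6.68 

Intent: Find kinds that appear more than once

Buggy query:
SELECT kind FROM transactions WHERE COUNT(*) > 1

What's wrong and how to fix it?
Bug: WHERE can't reference COUNT(*); aggregates are computed after WHERE

Fix: GROUP BY kind, then filter groups with HAVING COUNT(*) > 1

Corrected query:
SELECT kind FROM transactions GROUP BY kind HAVING COUNT(*) > 1

Result:
kind    
--------
interest
payment 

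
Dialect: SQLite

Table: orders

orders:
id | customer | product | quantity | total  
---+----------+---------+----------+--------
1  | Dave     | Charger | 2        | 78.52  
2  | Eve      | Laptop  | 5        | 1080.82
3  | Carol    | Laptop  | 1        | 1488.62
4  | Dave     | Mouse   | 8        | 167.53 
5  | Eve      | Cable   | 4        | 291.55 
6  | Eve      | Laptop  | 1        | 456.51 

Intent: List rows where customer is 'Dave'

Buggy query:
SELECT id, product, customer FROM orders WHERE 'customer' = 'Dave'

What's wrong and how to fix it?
Bug: Single quotes denote string literals in SQL; the column name is being compared as a constant string

Fix: Remove the quotes around the column name (or use double quotes for an identifier)

Corrected query:
SELECT id, product, customer FROM orders WHERE customer = 'Dave'

Result:
id | product | customer
---+---------+---------
1  | Charger | Dave    
4  | Mouse   | Dave    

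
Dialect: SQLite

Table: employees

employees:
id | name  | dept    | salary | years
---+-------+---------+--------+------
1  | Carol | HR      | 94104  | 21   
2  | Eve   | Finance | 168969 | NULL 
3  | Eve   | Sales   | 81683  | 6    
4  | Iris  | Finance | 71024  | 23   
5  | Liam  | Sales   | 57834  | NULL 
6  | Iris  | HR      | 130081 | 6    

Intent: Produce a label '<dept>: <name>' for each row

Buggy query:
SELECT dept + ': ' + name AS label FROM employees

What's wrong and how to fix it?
Bug: SQLite uses || for string concatenation; + coerces text to numbers (yielding 0)

Fix: Replace + with || to concatenate text

Corrected query:
SELECT dept || ': ' || name AS label FROM employees

Result:
label        
-------------
HR: Carol    
Finance: Eve 
Sales: Eve   
Finance: Iris
Sales: Liam  
HR: Iris     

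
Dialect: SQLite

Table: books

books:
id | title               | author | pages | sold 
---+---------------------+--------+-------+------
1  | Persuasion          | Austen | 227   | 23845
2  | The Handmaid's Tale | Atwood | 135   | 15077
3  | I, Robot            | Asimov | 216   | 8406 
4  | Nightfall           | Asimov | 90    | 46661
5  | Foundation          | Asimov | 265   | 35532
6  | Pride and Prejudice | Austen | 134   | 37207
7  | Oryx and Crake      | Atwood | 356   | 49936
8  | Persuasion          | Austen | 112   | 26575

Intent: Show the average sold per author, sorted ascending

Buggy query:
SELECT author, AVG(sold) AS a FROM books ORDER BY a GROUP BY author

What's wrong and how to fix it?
Bug: ORDER BY appears before GROUP BY; SQL clause order requires GROUP BY first

Fix: Move ORDER BY to the end, after GROUP BY

Corrected query:
SELECT author, AVG(sold) AS a FROM books GROUP BY author ORDER BY a

Result:
author | a           
-------+-------------
Austen | 29209       
Asimov | 30199.666667
Atwood | 32506.5     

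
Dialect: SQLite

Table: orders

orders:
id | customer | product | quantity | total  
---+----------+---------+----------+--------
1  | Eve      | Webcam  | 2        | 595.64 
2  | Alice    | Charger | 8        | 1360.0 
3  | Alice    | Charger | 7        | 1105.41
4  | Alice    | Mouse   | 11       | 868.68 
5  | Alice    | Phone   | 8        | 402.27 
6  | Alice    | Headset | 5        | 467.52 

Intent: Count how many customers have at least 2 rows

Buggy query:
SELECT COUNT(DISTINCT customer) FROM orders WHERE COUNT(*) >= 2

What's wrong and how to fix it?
Bug: COUNT(*) cannot appear in WHERE; the per-group count doesn't exist yet

Fix: Group first with HAVING COUNT(*) >= 2, then COUNT the resulting groups

Corrected query:
SELECT COUNT(*) FROM (SELECT customer FROM orders GROUP BY customer HAVING COUNT(*) >= 2)

Result:
COUNT(*)
--------
1       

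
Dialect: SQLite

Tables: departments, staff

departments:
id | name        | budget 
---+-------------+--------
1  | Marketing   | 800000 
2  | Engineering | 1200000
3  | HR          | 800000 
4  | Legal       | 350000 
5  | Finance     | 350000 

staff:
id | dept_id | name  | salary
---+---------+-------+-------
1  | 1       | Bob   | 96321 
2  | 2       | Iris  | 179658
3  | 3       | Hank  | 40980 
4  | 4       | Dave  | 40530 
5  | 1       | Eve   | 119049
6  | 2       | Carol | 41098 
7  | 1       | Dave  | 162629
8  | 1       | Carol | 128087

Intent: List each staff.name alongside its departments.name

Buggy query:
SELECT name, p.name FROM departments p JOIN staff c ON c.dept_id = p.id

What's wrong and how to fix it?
Bug: 'name' exists in both joined tables, so the database can't tell which one is meant

Fix: Prefix ambiguous columns with the table alias

Corrected query:
SELECT c.name, p.name FROM departments p JOIN staff c ON c.dept_id = p.id

Result:
name  | name       
------+------------
Bob   | Marketing  
Iris  | Engineering
Hank  | HR         
Dave  | Legal      
Eve   | Marketing  
Carol | Engineering
Dave  | Marketing  
Carol | Marketing  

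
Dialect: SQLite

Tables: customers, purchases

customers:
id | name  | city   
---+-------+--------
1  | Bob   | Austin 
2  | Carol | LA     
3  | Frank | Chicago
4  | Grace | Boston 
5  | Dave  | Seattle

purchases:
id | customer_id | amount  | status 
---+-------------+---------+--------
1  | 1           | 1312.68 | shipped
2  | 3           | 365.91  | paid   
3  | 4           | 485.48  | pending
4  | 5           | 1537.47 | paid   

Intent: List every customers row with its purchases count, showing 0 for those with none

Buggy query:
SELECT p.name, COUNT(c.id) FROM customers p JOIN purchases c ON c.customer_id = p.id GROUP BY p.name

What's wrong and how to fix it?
Bug: INNER JOIN drops customers rows that have no matching purchases rows

Fix: Switch to LEFT JOIN to retain unmatched parent rows

Corrected query:
SELECT p.name, COUNT(c.id) FROM customers p LEFT JOIN purchases c ON c.customer_id = p.id GROUP BY p.name

Result:
name  | COUNT(c.id)
------+------------
Bob   | 1          
Carol | 0          
Dave  | 1          
Frank | 1          
Grace | 1          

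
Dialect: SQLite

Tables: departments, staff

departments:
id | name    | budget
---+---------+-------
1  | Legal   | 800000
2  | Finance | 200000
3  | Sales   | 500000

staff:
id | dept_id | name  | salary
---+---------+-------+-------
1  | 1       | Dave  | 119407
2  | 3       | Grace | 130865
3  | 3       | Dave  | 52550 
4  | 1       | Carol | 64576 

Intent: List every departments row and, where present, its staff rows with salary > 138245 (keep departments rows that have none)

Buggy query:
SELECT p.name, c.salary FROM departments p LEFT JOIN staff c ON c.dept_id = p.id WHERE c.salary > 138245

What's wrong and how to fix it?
Bug: A WHERE condition on the right-hand table after LEFT JOIN drops unmatched parents

Fix: Put 'c.salary > 138245' in the JOIN's ON clause instead of WHERE

Corrected query:
SELECT p.name, c.salary FROM departments p LEFT JOIN staff c ON c.dept_id = p.id AND c.salary > 138245

Result:
name    | salary
--------+-------
Legal   | NULL  
Finance | NULL  
Sales   | NULL  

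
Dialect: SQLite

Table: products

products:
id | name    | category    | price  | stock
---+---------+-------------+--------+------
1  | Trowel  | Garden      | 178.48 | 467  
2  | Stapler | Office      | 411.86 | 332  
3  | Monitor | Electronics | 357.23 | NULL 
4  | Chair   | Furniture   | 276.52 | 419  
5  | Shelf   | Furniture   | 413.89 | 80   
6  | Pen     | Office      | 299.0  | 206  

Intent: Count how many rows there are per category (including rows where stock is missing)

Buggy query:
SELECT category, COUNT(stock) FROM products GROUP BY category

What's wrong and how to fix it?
Bug: COUNT(stock) skips NULLs, so groups with missing stock are undercounted

Fix: Replace COUNT(stock) with COUNT(*)

Corrected query:
SELECT category, COUNT(*) FROM products GROUP BY category

Result:
category    | COUNT(*)
------------+---------
Electronics | 1       
Furniture   | 2       
Garden      | 1       
Office      | 2       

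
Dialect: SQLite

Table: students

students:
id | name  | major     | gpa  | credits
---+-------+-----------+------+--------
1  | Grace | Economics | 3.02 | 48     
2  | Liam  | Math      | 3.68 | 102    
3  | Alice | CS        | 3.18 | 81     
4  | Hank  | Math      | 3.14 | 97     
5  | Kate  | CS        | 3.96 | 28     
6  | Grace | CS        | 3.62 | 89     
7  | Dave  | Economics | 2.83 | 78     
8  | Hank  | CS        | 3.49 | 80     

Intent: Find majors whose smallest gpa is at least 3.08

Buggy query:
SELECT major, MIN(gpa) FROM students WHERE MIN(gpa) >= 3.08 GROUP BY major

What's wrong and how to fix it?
Bug: Aggregates like MIN are computed per group after WHERE runs

Fix: Use HAVING for the per-group MIN condition

Corrected query:
SELECT major, MIN(gpa) FROM students GROUP BY major HAVING MIN(gpa) >= 3.08

Result:
major | MIN(gpa)
------+---------
CS    | 3.18    
Math  | 3.14    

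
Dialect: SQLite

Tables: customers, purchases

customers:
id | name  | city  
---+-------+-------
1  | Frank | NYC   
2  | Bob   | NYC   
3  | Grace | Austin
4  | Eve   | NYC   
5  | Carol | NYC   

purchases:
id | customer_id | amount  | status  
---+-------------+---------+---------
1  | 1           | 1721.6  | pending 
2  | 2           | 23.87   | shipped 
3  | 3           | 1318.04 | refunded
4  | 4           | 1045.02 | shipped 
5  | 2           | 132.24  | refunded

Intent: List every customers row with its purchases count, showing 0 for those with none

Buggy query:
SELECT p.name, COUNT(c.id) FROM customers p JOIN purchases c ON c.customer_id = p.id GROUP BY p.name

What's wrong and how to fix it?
Bug: INNER JOIN drops customers rows that have no matching purchases rows

Fix: Use LEFT JOIN so parents without children still appear (COUNT(c.id) gives 0)

Corrected query:
SELECT p.name, COUNT(c.id) FROM customers p LEFT JOIN purchases c ON c.customer_id = p.id GROUP BY p.name

Result:
name  | COUNT(c.id)
------+------------
Bob   | 2          
Carol | 0          
Eve   | 1          
Frank | 1          
Grace | 1          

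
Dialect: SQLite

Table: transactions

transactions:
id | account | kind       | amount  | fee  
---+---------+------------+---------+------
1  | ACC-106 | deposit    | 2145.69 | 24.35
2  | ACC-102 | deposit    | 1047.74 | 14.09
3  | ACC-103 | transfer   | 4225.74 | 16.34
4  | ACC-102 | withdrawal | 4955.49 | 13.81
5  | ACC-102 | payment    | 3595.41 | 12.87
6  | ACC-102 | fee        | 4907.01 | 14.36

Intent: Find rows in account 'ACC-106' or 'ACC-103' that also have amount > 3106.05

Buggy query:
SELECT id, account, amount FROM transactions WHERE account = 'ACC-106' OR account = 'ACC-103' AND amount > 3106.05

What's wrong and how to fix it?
Bug: AND binds tighter than OR, so this parses as account = 'ACC-106' OR (account = 'ACC-103' AND amount > 3106.05)

Fix: Add parentheses around the OR so the AND applies to both alternatives

Corrected query:
SELECT id, account, amount FROM transactions WHERE (account = 'ACC-106' OR account = 'ACC-103') AND amount > 3106.05

Result:
id | account | amount 
---+---------+--------
3  | ACC-103 | 4225.74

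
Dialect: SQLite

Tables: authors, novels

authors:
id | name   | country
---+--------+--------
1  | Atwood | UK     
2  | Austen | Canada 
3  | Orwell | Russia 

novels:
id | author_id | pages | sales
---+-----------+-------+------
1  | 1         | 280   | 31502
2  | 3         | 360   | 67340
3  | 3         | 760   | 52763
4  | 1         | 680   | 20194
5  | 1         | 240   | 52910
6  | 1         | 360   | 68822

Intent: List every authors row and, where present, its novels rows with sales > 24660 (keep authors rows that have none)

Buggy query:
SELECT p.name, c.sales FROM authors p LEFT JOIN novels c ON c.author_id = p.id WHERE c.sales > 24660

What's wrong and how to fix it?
Bug: A WHERE condition on the right-hand table after LEFT JOIN drops unmatched parents

Fix: Move the right-table condition into the ON clause so unmatched parents are kept

Corrected query:
SELECT p.name, c.sales FROM authors p LEFT JOIN novels c ON c.author_id = p.id AND c.sales > 24660

Result:
name   | sales
-------+------
Atwood | 31502
Atwood | 52910
Atwood | 68822
Austen | NULL 
Orwell | 52763
Orwell | 67340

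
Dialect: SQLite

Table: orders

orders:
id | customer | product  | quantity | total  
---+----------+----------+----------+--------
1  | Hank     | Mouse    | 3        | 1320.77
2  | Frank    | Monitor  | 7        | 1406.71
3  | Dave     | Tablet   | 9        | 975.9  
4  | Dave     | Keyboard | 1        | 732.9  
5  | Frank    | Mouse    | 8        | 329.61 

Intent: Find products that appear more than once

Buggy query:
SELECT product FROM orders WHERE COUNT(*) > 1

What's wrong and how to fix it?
Bug: COUNT(*) is an aggregate and cannot be used in WHERE

Fix: Group first, then use HAVING for the count condition

Corrected query:
SELECT product FROM orders GROUP BY product HAVING COUNT(*) > 1

Result:
product
-------
Mouse  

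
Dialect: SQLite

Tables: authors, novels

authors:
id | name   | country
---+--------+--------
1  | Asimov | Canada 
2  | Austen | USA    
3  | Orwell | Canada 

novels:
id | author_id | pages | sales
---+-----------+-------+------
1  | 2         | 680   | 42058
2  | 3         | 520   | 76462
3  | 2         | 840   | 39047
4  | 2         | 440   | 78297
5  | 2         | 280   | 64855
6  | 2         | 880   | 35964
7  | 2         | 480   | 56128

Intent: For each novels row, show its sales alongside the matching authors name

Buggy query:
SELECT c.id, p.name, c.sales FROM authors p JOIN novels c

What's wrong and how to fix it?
Bug: JOIN with no ON clause produces a cartesian product; every novels row pairs with every authors row

Fix: Specify the join condition linking the foreign key to the parent id

Corrected query:
SELECT c.id, p.name, c.sales FROM authors p JOIN novels c ON c.author_id = p.id

Result:
id | name   | sales
---+--------+------
1  | Austen | 42058
2  | Orwell | 76462
3  | Austen | 39047
4  | Austen | 78297
5  | Austen | 64855
6  | Austen | 35964
7  | Austen | 56128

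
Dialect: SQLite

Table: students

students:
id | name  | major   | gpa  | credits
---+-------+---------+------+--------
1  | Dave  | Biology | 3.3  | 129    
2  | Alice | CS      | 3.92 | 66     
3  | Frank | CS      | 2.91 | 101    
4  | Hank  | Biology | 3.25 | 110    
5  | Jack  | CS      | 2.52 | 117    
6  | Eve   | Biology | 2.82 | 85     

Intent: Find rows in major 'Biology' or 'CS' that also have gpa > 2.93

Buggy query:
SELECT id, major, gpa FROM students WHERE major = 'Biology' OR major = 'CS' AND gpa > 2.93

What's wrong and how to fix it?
Bug: AND binds tighter than OR, so this parses as major = 'Biology' OR (major = 'CS' AND gpa > 2.93)

Fix: Group the OR with parentheses (or use IN), then AND the threshold

Corrected query:
SELECT id, major, gpa FROM students WHERE (major = 'Biology' OR major = 'CS') AND gpa > 2.93

Result:
id | major   | gpa 
---+---------+-----
1  | Biology | 3.3 
2  | CS      | 3.92
4  | Biology | 3.25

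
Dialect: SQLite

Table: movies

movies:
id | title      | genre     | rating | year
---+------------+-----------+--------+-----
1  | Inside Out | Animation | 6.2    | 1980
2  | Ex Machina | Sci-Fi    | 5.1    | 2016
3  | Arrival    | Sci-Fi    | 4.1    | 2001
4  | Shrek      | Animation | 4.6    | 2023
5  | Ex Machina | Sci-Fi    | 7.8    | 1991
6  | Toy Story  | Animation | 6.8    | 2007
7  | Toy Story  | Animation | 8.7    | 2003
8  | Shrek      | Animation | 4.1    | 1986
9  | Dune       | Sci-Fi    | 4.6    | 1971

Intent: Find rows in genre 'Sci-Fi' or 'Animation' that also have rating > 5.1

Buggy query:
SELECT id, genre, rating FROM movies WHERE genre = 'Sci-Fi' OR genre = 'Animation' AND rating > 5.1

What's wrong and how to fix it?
Bug: Without parentheses, AND is evaluated before OR, so the rating filter only applies to the 'Animation' branch

Fix: Add parentheses around the OR so the AND applies to both alternatives

Corrected query:
SELECT id, genre, rating FROM movies WHERE (genre = 'Sci-Fi' OR genre = 'Animation') AND rating > 5.1

Result:
id | genre     | rating
---+-----------+-------
1  | Animation | 6.2   
5  | Sci-Fi    | 7.8   
6  | Animation | 6.8   
7  | Animation | 8.7   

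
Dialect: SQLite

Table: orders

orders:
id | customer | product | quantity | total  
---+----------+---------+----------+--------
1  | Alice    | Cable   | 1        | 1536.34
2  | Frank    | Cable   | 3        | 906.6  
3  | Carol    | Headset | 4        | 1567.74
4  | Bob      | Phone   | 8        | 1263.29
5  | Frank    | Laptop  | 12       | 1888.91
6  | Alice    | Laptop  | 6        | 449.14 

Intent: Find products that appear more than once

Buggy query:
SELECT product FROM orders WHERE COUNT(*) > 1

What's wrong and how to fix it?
Bug: COUNT(*) is an aggregate and cannot be used in WHERE

Fix: Group first, then use HAVING for the count condition

Corrected query:
SELECT product FROM orders GROUP BY product HAVING COUNT(*) > 1

Result:
product
-------
Cable  
Laptop 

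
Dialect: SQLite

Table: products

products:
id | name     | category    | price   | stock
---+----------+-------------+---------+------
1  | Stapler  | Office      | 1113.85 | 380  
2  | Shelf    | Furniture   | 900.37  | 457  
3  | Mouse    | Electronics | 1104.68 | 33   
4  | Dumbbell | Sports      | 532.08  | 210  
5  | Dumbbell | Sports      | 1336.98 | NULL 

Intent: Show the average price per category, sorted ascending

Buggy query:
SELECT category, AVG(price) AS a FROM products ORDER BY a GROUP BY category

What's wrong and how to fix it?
Bug: ORDER BY appears before GROUP BY; SQL clause order requires GROUP BY first

Fix: Move ORDER BY to the end, after GROUP BY

Corrected query:
SELECT category, AVG(price) AS a FROM products GROUP BY category ORDER BY a

Result:
category    | a      
------------+--------
Furniture   | 900.37 
Sports      | 934.53 
Electronics | 1104.68
Office      | 1113.85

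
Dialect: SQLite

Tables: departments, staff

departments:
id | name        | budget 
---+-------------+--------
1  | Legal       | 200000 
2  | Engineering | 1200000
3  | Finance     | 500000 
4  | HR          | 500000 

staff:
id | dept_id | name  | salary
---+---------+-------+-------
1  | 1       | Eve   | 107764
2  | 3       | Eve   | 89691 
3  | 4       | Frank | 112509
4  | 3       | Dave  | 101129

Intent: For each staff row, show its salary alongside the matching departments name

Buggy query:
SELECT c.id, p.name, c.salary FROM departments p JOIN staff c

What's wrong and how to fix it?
Bug: Missing join condition: each staff row is matched to all departments rows instead of just its own

Fix: Specify the join condition linking the foreign key to the parent id

Corrected query:
SELECT c.id, p.name, c.salary FROM departments p JOIN staff c ON c.dept_id = p.id

Result:
id | name    | salary
---+---------+-------
1  | Legal   | 107764
2  | Finance | 89691 
3  | HR      | 112509
4  | Finance | 101129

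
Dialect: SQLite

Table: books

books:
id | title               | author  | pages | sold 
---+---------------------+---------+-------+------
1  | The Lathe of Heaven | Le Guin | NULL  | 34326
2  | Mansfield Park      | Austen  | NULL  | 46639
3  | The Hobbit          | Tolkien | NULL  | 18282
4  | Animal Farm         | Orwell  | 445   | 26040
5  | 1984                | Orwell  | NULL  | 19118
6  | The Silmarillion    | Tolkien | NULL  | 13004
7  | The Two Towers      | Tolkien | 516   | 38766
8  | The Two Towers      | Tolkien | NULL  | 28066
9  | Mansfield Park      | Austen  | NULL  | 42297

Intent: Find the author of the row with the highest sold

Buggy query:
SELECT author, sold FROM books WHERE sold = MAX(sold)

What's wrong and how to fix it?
Bug: WHERE is evaluated per row; an aggregate over the whole table isn't defined there

Fix: Use a subquery: WHERE sold = (SELECT MAX(sold) FROM books)

Corrected query:
SELECT author, sold FROM books WHERE sold = (SELECT MAX(sold) FROM books)

Result:
author | sold 
-------+------
Austen | 46639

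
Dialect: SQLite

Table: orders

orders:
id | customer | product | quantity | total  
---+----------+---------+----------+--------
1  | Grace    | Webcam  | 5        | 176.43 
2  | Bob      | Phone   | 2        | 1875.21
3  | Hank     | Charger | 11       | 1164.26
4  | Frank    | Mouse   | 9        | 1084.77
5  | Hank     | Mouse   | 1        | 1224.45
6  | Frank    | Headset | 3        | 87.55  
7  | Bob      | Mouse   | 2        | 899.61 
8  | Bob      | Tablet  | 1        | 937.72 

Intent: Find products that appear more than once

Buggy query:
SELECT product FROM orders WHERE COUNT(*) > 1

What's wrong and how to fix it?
Bug: COUNT(*) is an aggregate and cannot be used in WHERE

Fix: GROUP BY product, then filter groups with HAVING COUNT(*) > 1

Corrected query:
SELECT product FROM orders GROUP BY product HAVING COUNT(*) > 1

Result:
product
-------
Mouse  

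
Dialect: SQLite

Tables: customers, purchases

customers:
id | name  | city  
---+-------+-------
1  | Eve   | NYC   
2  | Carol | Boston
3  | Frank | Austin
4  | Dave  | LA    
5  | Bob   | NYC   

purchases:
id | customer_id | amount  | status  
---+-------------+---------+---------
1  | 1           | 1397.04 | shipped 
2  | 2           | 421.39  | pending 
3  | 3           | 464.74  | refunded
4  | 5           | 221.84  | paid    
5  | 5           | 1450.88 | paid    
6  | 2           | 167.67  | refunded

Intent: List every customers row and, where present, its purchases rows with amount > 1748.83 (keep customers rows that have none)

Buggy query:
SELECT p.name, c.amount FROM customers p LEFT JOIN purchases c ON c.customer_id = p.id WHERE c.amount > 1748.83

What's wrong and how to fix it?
Bug: A WHERE condition on the right-hand table after LEFT JOIN drops unmatched parents

Fix: Move the right-table condition into the ON clause so unmatched parents are kept

Corrected query:
SELECT p.name, c.amount FROM customers p LEFT JOIN purchases c ON c.customer_id = p.id AND c.amount > 1748.83

Result:
name  | amount
------+-------
Eve   | NULL  
Carol | NULL  
Frank | NULL  
Dave  | NULL  
Bob   | NULL  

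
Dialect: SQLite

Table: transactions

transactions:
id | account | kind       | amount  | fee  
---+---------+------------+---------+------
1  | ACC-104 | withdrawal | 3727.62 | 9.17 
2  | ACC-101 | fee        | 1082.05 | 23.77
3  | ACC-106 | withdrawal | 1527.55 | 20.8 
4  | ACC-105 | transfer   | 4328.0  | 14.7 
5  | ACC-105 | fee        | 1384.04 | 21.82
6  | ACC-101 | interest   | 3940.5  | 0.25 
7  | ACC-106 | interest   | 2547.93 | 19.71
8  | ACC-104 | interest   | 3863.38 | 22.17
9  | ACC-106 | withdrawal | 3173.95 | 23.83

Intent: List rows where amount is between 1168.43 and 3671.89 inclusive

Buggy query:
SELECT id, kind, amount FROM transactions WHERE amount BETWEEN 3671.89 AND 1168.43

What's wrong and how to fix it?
Bug: The bounds are reversed; BETWEEN a AND b requires a <= b to match anything

Fix: Swap the bounds so the smaller value comes first

Corrected query:
SELECT id, kind, amount FROM transactions WHERE amount BETWEEN 1168.43 AND 3671.89

Result:
id | kind       | amount 
---+------------+--------
3  | withdrawal | 1527.55
5  | fee        | 1384.04
7  | interest   | 2547.93
9  | withdrawal | 3173.95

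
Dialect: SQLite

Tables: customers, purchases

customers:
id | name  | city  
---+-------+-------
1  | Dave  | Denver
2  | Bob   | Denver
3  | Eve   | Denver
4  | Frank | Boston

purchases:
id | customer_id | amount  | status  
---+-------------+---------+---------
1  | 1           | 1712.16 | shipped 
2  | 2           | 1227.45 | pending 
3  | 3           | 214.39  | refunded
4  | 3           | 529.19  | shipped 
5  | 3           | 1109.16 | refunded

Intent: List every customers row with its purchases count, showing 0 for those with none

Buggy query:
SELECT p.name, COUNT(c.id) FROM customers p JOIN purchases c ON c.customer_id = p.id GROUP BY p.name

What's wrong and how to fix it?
Bug: INNER JOIN drops customers rows that have no matching purchases rows

Fix: Use LEFT JOIN so parents without children still appear (COUNT(c.id) gives 0)

Corrected query:
SELECT p.name, COUNT(c.id) FROM customers p LEFT JOIN purchases c ON c.customer_id = p.id GROUP BY p.name

Result:
name  | COUNT(c.id)
------+------------
Bob   | 1          
Dave  | 1          
Eve   | 3          
Frank | 0          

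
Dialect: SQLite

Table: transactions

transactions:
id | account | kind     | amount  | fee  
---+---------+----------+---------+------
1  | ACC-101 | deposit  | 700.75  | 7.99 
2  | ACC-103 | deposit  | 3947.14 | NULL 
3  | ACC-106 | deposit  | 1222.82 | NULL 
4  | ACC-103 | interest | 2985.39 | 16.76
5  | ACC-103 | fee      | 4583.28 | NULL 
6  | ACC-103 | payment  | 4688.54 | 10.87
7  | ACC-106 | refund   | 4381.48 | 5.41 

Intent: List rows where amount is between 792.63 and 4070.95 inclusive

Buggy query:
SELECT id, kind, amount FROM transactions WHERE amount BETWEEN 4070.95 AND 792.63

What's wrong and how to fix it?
Bug: The bounds are reversed; BETWEEN a AND b requires a <= b to match anything

Fix: Write BETWEEN 792.63 AND 4070.95

Corrected query:
SELECT id, kind, amount FROM transactions WHERE amount BETWEEN 792.63 AND 4070.95

Result:
id | kind     | amount 
---+----------+--------
2  | deposit  | 3947.14
3  | deposit  | 1222.82
4  | interest | 2985.39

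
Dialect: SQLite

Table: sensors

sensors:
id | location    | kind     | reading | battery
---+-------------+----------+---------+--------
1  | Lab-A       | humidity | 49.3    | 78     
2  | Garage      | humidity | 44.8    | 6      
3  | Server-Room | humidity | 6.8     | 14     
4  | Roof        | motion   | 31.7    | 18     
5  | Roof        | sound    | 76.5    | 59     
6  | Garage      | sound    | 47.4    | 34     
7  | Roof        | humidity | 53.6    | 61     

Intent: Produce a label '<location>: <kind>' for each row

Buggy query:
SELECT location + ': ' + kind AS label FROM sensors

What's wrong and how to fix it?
Bug: '+' is numeric addition; on text columns SQLite converts them to 0 instead of concatenating

Fix: Use the || operator for string concatenation

Corrected query:
SELECT location || ': ' || kind AS label FROM sensors

Result:
label                
---------------------
Lab-A: humidity      
Garage: humidity     
Server-Room: humidity
Roof: motion         
Roof: sound          
Garage: sound        
Roof: humidity       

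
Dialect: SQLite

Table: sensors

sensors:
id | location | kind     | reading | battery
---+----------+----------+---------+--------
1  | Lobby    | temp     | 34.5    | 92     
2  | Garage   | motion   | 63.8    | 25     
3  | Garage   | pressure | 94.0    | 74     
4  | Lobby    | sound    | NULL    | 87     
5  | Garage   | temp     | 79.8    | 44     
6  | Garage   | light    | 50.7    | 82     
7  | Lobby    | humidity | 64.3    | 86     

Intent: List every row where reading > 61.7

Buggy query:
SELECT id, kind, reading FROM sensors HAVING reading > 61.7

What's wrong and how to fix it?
Bug: This is a non-aggregate query (no GROUP BY, no aggregates), so in SQLite the HAVING clause is invalid here; a row-level condition belongs in WHERE

Fix: Use WHERE for row-level filtering

Corrected query:
SELECT id, kind, reading FROM sensors WHERE reading > 61.7

Result:
id | kind     | reading
---+----------+--------
2  | motion   | 63.8   
3  | pressure | 94     
5  | temp     | 79.8   
7  | humidity | 64.3   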